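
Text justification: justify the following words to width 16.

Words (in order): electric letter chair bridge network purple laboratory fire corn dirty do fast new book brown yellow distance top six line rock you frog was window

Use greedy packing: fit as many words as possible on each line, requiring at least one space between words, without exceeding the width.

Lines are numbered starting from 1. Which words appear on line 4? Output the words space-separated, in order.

Answer: laboratory fire

Derivation:
Line 1: ['electric', 'letter'] (min_width=15, slack=1)
Line 2: ['chair', 'bridge'] (min_width=12, slack=4)
Line 3: ['network', 'purple'] (min_width=14, slack=2)
Line 4: ['laboratory', 'fire'] (min_width=15, slack=1)
Line 5: ['corn', 'dirty', 'do'] (min_width=13, slack=3)
Line 6: ['fast', 'new', 'book'] (min_width=13, slack=3)
Line 7: ['brown', 'yellow'] (min_width=12, slack=4)
Line 8: ['distance', 'top', 'six'] (min_width=16, slack=0)
Line 9: ['line', 'rock', 'you'] (min_width=13, slack=3)
Line 10: ['frog', 'was', 'window'] (min_width=15, slack=1)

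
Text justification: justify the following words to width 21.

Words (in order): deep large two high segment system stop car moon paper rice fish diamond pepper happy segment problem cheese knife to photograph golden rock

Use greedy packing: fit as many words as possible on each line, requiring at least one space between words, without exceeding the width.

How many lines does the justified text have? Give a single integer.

Answer: 8

Derivation:
Line 1: ['deep', 'large', 'two', 'high'] (min_width=19, slack=2)
Line 2: ['segment', 'system', 'stop'] (min_width=19, slack=2)
Line 3: ['car', 'moon', 'paper', 'rice'] (min_width=19, slack=2)
Line 4: ['fish', 'diamond', 'pepper'] (min_width=19, slack=2)
Line 5: ['happy', 'segment', 'problem'] (min_width=21, slack=0)
Line 6: ['cheese', 'knife', 'to'] (min_width=15, slack=6)
Line 7: ['photograph', 'golden'] (min_width=17, slack=4)
Line 8: ['rock'] (min_width=4, slack=17)
Total lines: 8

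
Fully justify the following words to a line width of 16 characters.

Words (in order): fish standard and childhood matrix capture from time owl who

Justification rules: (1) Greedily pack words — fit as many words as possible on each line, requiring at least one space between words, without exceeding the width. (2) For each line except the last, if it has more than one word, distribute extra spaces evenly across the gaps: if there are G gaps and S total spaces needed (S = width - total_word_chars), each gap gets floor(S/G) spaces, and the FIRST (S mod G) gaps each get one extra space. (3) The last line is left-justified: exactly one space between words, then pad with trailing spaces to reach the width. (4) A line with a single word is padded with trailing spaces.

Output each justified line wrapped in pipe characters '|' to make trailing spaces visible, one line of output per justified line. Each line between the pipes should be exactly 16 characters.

Answer: |fish    standard|
|and    childhood|
|matrix   capture|
|from   time  owl|
|who             |

Derivation:
Line 1: ['fish', 'standard'] (min_width=13, slack=3)
Line 2: ['and', 'childhood'] (min_width=13, slack=3)
Line 3: ['matrix', 'capture'] (min_width=14, slack=2)
Line 4: ['from', 'time', 'owl'] (min_width=13, slack=3)
Line 5: ['who'] (min_width=3, slack=13)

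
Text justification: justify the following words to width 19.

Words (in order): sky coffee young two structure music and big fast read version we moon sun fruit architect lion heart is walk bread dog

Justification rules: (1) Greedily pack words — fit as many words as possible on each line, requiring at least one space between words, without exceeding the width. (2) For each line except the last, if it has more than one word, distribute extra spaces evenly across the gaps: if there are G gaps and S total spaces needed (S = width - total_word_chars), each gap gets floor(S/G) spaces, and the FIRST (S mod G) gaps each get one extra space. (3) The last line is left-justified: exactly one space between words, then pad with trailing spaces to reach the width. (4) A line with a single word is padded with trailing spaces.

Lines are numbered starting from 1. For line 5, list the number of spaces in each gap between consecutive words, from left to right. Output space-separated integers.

Answer: 5

Derivation:
Line 1: ['sky', 'coffee', 'young'] (min_width=16, slack=3)
Line 2: ['two', 'structure', 'music'] (min_width=19, slack=0)
Line 3: ['and', 'big', 'fast', 'read'] (min_width=17, slack=2)
Line 4: ['version', 'we', 'moon', 'sun'] (min_width=19, slack=0)
Line 5: ['fruit', 'architect'] (min_width=15, slack=4)
Line 6: ['lion', 'heart', 'is', 'walk'] (min_width=18, slack=1)
Line 7: ['bread', 'dog'] (min_width=9, slack=10)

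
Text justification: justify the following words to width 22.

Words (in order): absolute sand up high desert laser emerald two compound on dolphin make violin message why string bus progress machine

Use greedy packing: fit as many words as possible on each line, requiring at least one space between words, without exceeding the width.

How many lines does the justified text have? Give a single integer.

Answer: 6

Derivation:
Line 1: ['absolute', 'sand', 'up', 'high'] (min_width=21, slack=1)
Line 2: ['desert', 'laser', 'emerald'] (min_width=20, slack=2)
Line 3: ['two', 'compound', 'on'] (min_width=15, slack=7)
Line 4: ['dolphin', 'make', 'violin'] (min_width=19, slack=3)
Line 5: ['message', 'why', 'string', 'bus'] (min_width=22, slack=0)
Line 6: ['progress', 'machine'] (min_width=16, slack=6)
Total lines: 6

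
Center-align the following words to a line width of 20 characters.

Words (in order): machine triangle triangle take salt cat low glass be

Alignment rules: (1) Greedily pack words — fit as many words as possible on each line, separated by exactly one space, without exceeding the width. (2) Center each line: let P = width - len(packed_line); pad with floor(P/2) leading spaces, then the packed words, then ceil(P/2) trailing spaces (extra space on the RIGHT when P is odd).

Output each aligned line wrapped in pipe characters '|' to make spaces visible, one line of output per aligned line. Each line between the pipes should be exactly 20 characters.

Answer: |  machine triangle  |
| triangle take salt |
|  cat low glass be  |

Derivation:
Line 1: ['machine', 'triangle'] (min_width=16, slack=4)
Line 2: ['triangle', 'take', 'salt'] (min_width=18, slack=2)
Line 3: ['cat', 'low', 'glass', 'be'] (min_width=16, slack=4)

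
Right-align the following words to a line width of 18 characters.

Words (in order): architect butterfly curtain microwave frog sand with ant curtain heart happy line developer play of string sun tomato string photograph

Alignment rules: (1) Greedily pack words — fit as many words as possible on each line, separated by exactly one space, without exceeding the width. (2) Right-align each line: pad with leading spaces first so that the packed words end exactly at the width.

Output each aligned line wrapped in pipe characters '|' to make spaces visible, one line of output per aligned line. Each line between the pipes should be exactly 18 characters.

Answer: |         architect|
| butterfly curtain|
|    microwave frog|
|     sand with ant|
|     curtain heart|
|        happy line|
| developer play of|
| string sun tomato|
| string photograph|

Derivation:
Line 1: ['architect'] (min_width=9, slack=9)
Line 2: ['butterfly', 'curtain'] (min_width=17, slack=1)
Line 3: ['microwave', 'frog'] (min_width=14, slack=4)
Line 4: ['sand', 'with', 'ant'] (min_width=13, slack=5)
Line 5: ['curtain', 'heart'] (min_width=13, slack=5)
Line 6: ['happy', 'line'] (min_width=10, slack=8)
Line 7: ['developer', 'play', 'of'] (min_width=17, slack=1)
Line 8: ['string', 'sun', 'tomato'] (min_width=17, slack=1)
Line 9: ['string', 'photograph'] (min_width=17, slack=1)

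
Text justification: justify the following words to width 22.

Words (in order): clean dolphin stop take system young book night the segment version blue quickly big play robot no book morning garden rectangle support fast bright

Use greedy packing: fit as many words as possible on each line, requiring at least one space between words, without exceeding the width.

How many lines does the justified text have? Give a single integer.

Answer: 8

Derivation:
Line 1: ['clean', 'dolphin', 'stop'] (min_width=18, slack=4)
Line 2: ['take', 'system', 'young', 'book'] (min_width=22, slack=0)
Line 3: ['night', 'the', 'segment'] (min_width=17, slack=5)
Line 4: ['version', 'blue', 'quickly'] (min_width=20, slack=2)
Line 5: ['big', 'play', 'robot', 'no', 'book'] (min_width=22, slack=0)
Line 6: ['morning', 'garden'] (min_width=14, slack=8)
Line 7: ['rectangle', 'support', 'fast'] (min_width=22, slack=0)
Line 8: ['bright'] (min_width=6, slack=16)
Total lines: 8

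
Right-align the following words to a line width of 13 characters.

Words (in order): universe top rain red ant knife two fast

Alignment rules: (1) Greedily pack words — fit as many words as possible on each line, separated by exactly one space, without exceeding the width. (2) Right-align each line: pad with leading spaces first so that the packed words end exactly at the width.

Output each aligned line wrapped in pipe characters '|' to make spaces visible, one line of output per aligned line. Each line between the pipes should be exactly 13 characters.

Answer: | universe top|
| rain red ant|
|    knife two|
|         fast|

Derivation:
Line 1: ['universe', 'top'] (min_width=12, slack=1)
Line 2: ['rain', 'red', 'ant'] (min_width=12, slack=1)
Line 3: ['knife', 'two'] (min_width=9, slack=4)
Line 4: ['fast'] (min_width=4, slack=9)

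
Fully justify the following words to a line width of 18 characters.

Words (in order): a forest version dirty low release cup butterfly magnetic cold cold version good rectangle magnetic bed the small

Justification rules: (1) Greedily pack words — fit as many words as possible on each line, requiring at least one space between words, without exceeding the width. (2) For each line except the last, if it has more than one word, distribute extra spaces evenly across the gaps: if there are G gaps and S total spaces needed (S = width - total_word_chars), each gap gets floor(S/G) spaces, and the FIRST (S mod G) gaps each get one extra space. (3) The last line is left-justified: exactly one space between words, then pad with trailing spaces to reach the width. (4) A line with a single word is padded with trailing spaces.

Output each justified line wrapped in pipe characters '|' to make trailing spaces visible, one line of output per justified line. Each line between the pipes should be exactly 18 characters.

Line 1: ['a', 'forest', 'version'] (min_width=16, slack=2)
Line 2: ['dirty', 'low', 'release'] (min_width=17, slack=1)
Line 3: ['cup', 'butterfly'] (min_width=13, slack=5)
Line 4: ['magnetic', 'cold', 'cold'] (min_width=18, slack=0)
Line 5: ['version', 'good'] (min_width=12, slack=6)
Line 6: ['rectangle', 'magnetic'] (min_width=18, slack=0)
Line 7: ['bed', 'the', 'small'] (min_width=13, slack=5)

Answer: |a  forest  version|
|dirty  low release|
|cup      butterfly|
|magnetic cold cold|
|version       good|
|rectangle magnetic|
|bed the small     |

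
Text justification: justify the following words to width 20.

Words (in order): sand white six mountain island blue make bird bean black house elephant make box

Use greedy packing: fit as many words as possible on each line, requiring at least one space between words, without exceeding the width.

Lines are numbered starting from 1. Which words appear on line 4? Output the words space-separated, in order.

Line 1: ['sand', 'white', 'six'] (min_width=14, slack=6)
Line 2: ['mountain', 'island', 'blue'] (min_width=20, slack=0)
Line 3: ['make', 'bird', 'bean', 'black'] (min_width=20, slack=0)
Line 4: ['house', 'elephant', 'make'] (min_width=19, slack=1)
Line 5: ['box'] (min_width=3, slack=17)

Answer: house elephant make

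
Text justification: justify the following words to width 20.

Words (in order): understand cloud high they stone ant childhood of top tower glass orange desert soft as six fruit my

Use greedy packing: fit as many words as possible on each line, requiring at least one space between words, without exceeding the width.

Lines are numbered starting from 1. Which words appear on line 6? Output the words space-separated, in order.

Answer: fruit my

Derivation:
Line 1: ['understand', 'cloud'] (min_width=16, slack=4)
Line 2: ['high', 'they', 'stone', 'ant'] (min_width=19, slack=1)
Line 3: ['childhood', 'of', 'top'] (min_width=16, slack=4)
Line 4: ['tower', 'glass', 'orange'] (min_width=18, slack=2)
Line 5: ['desert', 'soft', 'as', 'six'] (min_width=18, slack=2)
Line 6: ['fruit', 'my'] (min_width=8, slack=12)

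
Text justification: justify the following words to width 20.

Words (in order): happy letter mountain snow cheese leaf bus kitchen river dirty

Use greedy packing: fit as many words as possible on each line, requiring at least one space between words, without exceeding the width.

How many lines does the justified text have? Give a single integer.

Answer: 4

Derivation:
Line 1: ['happy', 'letter'] (min_width=12, slack=8)
Line 2: ['mountain', 'snow', 'cheese'] (min_width=20, slack=0)
Line 3: ['leaf', 'bus', 'kitchen'] (min_width=16, slack=4)
Line 4: ['river', 'dirty'] (min_width=11, slack=9)
Total lines: 4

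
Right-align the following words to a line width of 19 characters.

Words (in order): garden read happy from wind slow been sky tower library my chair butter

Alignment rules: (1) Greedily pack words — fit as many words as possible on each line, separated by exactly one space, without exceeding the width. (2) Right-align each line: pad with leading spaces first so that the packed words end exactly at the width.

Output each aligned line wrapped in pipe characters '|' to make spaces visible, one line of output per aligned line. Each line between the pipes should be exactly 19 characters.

Line 1: ['garden', 'read', 'happy'] (min_width=17, slack=2)
Line 2: ['from', 'wind', 'slow', 'been'] (min_width=19, slack=0)
Line 3: ['sky', 'tower', 'library'] (min_width=17, slack=2)
Line 4: ['my', 'chair', 'butter'] (min_width=15, slack=4)

Answer: |  garden read happy|
|from wind slow been|
|  sky tower library|
|    my chair butter|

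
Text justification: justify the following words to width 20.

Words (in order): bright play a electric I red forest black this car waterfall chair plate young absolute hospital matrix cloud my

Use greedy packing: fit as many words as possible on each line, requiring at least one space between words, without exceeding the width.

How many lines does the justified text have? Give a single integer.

Answer: 7

Derivation:
Line 1: ['bright', 'play', 'a'] (min_width=13, slack=7)
Line 2: ['electric', 'I', 'red'] (min_width=14, slack=6)
Line 3: ['forest', 'black', 'this'] (min_width=17, slack=3)
Line 4: ['car', 'waterfall', 'chair'] (min_width=19, slack=1)
Line 5: ['plate', 'young', 'absolute'] (min_width=20, slack=0)
Line 6: ['hospital', 'matrix'] (min_width=15, slack=5)
Line 7: ['cloud', 'my'] (min_width=8, slack=12)
Total lines: 7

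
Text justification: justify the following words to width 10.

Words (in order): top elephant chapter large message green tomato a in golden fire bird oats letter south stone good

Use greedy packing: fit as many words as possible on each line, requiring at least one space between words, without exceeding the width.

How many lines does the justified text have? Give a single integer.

Line 1: ['top'] (min_width=3, slack=7)
Line 2: ['elephant'] (min_width=8, slack=2)
Line 3: ['chapter'] (min_width=7, slack=3)
Line 4: ['large'] (min_width=5, slack=5)
Line 5: ['message'] (min_width=7, slack=3)
Line 6: ['green'] (min_width=5, slack=5)
Line 7: ['tomato', 'a'] (min_width=8, slack=2)
Line 8: ['in', 'golden'] (min_width=9, slack=1)
Line 9: ['fire', 'bird'] (min_width=9, slack=1)
Line 10: ['oats'] (min_width=4, slack=6)
Line 11: ['letter'] (min_width=6, slack=4)
Line 12: ['south'] (min_width=5, slack=5)
Line 13: ['stone', 'good'] (min_width=10, slack=0)
Total lines: 13

Answer: 13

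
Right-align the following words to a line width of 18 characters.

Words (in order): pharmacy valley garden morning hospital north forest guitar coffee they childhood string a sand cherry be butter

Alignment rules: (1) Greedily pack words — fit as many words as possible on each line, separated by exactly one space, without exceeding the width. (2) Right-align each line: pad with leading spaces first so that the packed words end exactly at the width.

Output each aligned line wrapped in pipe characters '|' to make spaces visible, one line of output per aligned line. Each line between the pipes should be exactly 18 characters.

Line 1: ['pharmacy', 'valley'] (min_width=15, slack=3)
Line 2: ['garden', 'morning'] (min_width=14, slack=4)
Line 3: ['hospital', 'north'] (min_width=14, slack=4)
Line 4: ['forest', 'guitar'] (min_width=13, slack=5)
Line 5: ['coffee', 'they'] (min_width=11, slack=7)
Line 6: ['childhood', 'string', 'a'] (min_width=18, slack=0)
Line 7: ['sand', 'cherry', 'be'] (min_width=14, slack=4)
Line 8: ['butter'] (min_width=6, slack=12)

Answer: |   pharmacy valley|
|    garden morning|
|    hospital north|
|     forest guitar|
|       coffee they|
|childhood string a|
|    sand cherry be|
|            butter|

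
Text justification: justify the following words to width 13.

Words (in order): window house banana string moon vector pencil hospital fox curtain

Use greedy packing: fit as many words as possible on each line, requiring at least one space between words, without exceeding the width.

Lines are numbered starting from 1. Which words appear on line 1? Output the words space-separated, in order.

Answer: window house

Derivation:
Line 1: ['window', 'house'] (min_width=12, slack=1)
Line 2: ['banana', 'string'] (min_width=13, slack=0)
Line 3: ['moon', 'vector'] (min_width=11, slack=2)
Line 4: ['pencil'] (min_width=6, slack=7)
Line 5: ['hospital', 'fox'] (min_width=12, slack=1)
Line 6: ['curtain'] (min_width=7, slack=6)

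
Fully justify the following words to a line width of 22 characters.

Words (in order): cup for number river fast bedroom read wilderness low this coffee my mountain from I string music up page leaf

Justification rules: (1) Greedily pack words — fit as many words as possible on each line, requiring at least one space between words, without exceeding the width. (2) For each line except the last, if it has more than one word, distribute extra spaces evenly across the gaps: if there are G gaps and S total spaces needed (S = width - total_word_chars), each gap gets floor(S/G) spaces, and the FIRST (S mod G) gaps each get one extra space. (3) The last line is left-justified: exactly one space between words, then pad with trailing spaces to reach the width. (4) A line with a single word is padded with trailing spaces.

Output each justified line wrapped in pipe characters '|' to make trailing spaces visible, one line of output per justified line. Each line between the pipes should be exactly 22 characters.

Line 1: ['cup', 'for', 'number', 'river'] (min_width=20, slack=2)
Line 2: ['fast', 'bedroom', 'read'] (min_width=17, slack=5)
Line 3: ['wilderness', 'low', 'this'] (min_width=19, slack=3)
Line 4: ['coffee', 'my', 'mountain'] (min_width=18, slack=4)
Line 5: ['from', 'I', 'string', 'music', 'up'] (min_width=22, slack=0)
Line 6: ['page', 'leaf'] (min_width=9, slack=13)

Answer: |cup  for  number river|
|fast    bedroom   read|
|wilderness   low  this|
|coffee   my   mountain|
|from I string music up|
|page leaf             |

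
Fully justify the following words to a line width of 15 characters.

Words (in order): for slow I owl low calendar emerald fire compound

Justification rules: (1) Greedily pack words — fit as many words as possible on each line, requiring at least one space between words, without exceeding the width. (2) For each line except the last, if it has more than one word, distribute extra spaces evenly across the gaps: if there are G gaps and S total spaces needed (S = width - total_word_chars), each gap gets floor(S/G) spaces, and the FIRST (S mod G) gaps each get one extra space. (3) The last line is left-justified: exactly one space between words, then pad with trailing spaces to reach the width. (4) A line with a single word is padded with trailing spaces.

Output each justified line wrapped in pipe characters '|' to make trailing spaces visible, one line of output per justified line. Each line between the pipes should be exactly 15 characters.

Answer: |for  slow I owl|
|low    calendar|
|emerald    fire|
|compound       |

Derivation:
Line 1: ['for', 'slow', 'I', 'owl'] (min_width=14, slack=1)
Line 2: ['low', 'calendar'] (min_width=12, slack=3)
Line 3: ['emerald', 'fire'] (min_width=12, slack=3)
Line 4: ['compound'] (min_width=8, slack=7)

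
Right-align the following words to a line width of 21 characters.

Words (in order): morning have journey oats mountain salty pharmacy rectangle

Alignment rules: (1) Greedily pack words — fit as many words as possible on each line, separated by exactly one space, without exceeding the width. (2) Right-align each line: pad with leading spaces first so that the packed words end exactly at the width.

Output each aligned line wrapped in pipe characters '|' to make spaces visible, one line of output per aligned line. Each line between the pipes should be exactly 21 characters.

Line 1: ['morning', 'have', 'journey'] (min_width=20, slack=1)
Line 2: ['oats', 'mountain', 'salty'] (min_width=19, slack=2)
Line 3: ['pharmacy', 'rectangle'] (min_width=18, slack=3)

Answer: | morning have journey|
|  oats mountain salty|
|   pharmacy rectangle|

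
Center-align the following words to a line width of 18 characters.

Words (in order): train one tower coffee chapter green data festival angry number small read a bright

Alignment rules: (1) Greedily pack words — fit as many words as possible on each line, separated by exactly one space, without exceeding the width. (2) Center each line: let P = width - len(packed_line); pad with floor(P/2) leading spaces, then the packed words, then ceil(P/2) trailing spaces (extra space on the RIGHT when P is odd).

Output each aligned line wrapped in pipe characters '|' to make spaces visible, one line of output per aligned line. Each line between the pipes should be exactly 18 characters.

Answer: | train one tower  |
|  coffee chapter  |
|    green data    |
|  festival angry  |
|number small read |
|     a bright     |

Derivation:
Line 1: ['train', 'one', 'tower'] (min_width=15, slack=3)
Line 2: ['coffee', 'chapter'] (min_width=14, slack=4)
Line 3: ['green', 'data'] (min_width=10, slack=8)
Line 4: ['festival', 'angry'] (min_width=14, slack=4)
Line 5: ['number', 'small', 'read'] (min_width=17, slack=1)
Line 6: ['a', 'bright'] (min_width=8, slack=10)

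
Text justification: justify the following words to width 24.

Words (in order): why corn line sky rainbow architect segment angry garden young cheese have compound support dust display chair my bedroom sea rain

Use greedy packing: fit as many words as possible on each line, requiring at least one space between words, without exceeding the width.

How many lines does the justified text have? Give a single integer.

Answer: 7

Derivation:
Line 1: ['why', 'corn', 'line', 'sky'] (min_width=17, slack=7)
Line 2: ['rainbow', 'architect'] (min_width=17, slack=7)
Line 3: ['segment', 'angry', 'garden'] (min_width=20, slack=4)
Line 4: ['young', 'cheese', 'have'] (min_width=17, slack=7)
Line 5: ['compound', 'support', 'dust'] (min_width=21, slack=3)
Line 6: ['display', 'chair', 'my', 'bedroom'] (min_width=24, slack=0)
Line 7: ['sea', 'rain'] (min_width=8, slack=16)
Total lines: 7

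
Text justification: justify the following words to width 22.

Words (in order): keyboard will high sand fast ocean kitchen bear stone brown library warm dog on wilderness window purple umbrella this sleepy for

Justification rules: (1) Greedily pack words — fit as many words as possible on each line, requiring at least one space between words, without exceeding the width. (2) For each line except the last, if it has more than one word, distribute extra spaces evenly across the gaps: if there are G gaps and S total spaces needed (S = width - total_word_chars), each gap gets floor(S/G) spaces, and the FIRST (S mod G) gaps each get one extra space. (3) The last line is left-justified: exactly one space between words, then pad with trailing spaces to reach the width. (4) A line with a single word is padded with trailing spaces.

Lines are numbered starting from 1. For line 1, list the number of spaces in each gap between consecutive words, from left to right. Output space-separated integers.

Line 1: ['keyboard', 'will', 'high'] (min_width=18, slack=4)
Line 2: ['sand', 'fast', 'ocean'] (min_width=15, slack=7)
Line 3: ['kitchen', 'bear', 'stone'] (min_width=18, slack=4)
Line 4: ['brown', 'library', 'warm', 'dog'] (min_width=22, slack=0)
Line 5: ['on', 'wilderness', 'window'] (min_width=20, slack=2)
Line 6: ['purple', 'umbrella', 'this'] (min_width=20, slack=2)
Line 7: ['sleepy', 'for'] (min_width=10, slack=12)

Answer: 3 3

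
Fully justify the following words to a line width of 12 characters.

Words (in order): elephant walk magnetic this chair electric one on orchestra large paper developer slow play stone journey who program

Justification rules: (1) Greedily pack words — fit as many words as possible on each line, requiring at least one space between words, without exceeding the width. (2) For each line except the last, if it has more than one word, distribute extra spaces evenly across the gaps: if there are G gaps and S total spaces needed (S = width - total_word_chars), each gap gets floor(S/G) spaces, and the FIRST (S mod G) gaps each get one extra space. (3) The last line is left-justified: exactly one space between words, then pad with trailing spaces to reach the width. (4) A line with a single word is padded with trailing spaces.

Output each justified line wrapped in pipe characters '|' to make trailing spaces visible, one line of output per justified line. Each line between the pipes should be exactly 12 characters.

Line 1: ['elephant'] (min_width=8, slack=4)
Line 2: ['walk'] (min_width=4, slack=8)
Line 3: ['magnetic'] (min_width=8, slack=4)
Line 4: ['this', 'chair'] (min_width=10, slack=2)
Line 5: ['electric', 'one'] (min_width=12, slack=0)
Line 6: ['on', 'orchestra'] (min_width=12, slack=0)
Line 7: ['large', 'paper'] (min_width=11, slack=1)
Line 8: ['developer'] (min_width=9, slack=3)
Line 9: ['slow', 'play'] (min_width=9, slack=3)
Line 10: ['stone'] (min_width=5, slack=7)
Line 11: ['journey', 'who'] (min_width=11, slack=1)
Line 12: ['program'] (min_width=7, slack=5)

Answer: |elephant    |
|walk        |
|magnetic    |
|this   chair|
|electric one|
|on orchestra|
|large  paper|
|developer   |
|slow    play|
|stone       |
|journey  who|
|program     |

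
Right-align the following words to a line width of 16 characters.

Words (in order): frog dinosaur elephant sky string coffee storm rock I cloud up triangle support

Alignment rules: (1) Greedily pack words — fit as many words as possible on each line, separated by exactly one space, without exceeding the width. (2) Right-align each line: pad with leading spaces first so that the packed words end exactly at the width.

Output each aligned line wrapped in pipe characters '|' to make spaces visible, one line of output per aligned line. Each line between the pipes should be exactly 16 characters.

Answer: |   frog dinosaur|
|    elephant sky|
|   string coffee|
|    storm rock I|
|        cloud up|
|triangle support|

Derivation:
Line 1: ['frog', 'dinosaur'] (min_width=13, slack=3)
Line 2: ['elephant', 'sky'] (min_width=12, slack=4)
Line 3: ['string', 'coffee'] (min_width=13, slack=3)
Line 4: ['storm', 'rock', 'I'] (min_width=12, slack=4)
Line 5: ['cloud', 'up'] (min_width=8, slack=8)
Line 6: ['triangle', 'support'] (min_width=16, slack=0)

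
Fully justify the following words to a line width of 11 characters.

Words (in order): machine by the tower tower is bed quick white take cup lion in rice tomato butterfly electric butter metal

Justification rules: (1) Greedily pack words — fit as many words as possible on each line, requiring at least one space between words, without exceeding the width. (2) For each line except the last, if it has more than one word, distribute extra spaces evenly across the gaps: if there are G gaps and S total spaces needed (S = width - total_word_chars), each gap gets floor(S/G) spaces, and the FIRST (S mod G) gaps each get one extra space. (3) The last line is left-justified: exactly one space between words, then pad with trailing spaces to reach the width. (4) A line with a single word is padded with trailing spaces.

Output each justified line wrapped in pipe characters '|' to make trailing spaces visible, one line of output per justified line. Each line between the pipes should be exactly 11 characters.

Line 1: ['machine', 'by'] (min_width=10, slack=1)
Line 2: ['the', 'tower'] (min_width=9, slack=2)
Line 3: ['tower', 'is'] (min_width=8, slack=3)
Line 4: ['bed', 'quick'] (min_width=9, slack=2)
Line 5: ['white', 'take'] (min_width=10, slack=1)
Line 6: ['cup', 'lion', 'in'] (min_width=11, slack=0)
Line 7: ['rice', 'tomato'] (min_width=11, slack=0)
Line 8: ['butterfly'] (min_width=9, slack=2)
Line 9: ['electric'] (min_width=8, slack=3)
Line 10: ['butter'] (min_width=6, slack=5)
Line 11: ['metal'] (min_width=5, slack=6)

Answer: |machine  by|
|the   tower|
|tower    is|
|bed   quick|
|white  take|
|cup lion in|
|rice tomato|
|butterfly  |
|electric   |
|butter     |
|metal      |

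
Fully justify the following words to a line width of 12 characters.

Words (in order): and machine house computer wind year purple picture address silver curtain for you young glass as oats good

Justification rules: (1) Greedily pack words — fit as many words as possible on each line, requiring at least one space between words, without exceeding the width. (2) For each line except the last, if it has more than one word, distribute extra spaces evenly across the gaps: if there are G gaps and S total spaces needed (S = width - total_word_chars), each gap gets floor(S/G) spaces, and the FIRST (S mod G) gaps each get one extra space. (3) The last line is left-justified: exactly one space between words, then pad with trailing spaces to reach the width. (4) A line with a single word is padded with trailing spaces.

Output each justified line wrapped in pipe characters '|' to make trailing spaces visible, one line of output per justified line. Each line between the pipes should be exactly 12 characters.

Line 1: ['and', 'machine'] (min_width=11, slack=1)
Line 2: ['house'] (min_width=5, slack=7)
Line 3: ['computer'] (min_width=8, slack=4)
Line 4: ['wind', 'year'] (min_width=9, slack=3)
Line 5: ['purple'] (min_width=6, slack=6)
Line 6: ['picture'] (min_width=7, slack=5)
Line 7: ['address'] (min_width=7, slack=5)
Line 8: ['silver'] (min_width=6, slack=6)
Line 9: ['curtain', 'for'] (min_width=11, slack=1)
Line 10: ['you', 'young'] (min_width=9, slack=3)
Line 11: ['glass', 'as'] (min_width=8, slack=4)
Line 12: ['oats', 'good'] (min_width=9, slack=3)

Answer: |and  machine|
|house       |
|computer    |
|wind    year|
|purple      |
|picture     |
|address     |
|silver      |
|curtain  for|
|you    young|
|glass     as|
|oats good   |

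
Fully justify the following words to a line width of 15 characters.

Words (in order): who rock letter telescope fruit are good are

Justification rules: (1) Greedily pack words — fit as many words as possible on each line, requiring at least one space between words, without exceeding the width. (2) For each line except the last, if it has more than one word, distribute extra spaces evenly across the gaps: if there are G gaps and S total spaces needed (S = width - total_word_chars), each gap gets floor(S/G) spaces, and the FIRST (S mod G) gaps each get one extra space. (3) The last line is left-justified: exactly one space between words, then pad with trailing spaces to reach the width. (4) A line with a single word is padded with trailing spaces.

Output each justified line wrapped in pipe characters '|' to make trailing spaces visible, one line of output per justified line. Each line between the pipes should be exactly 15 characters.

Answer: |who rock letter|
|telescope fruit|
|are good are   |

Derivation:
Line 1: ['who', 'rock', 'letter'] (min_width=15, slack=0)
Line 2: ['telescope', 'fruit'] (min_width=15, slack=0)
Line 3: ['are', 'good', 'are'] (min_width=12, slack=3)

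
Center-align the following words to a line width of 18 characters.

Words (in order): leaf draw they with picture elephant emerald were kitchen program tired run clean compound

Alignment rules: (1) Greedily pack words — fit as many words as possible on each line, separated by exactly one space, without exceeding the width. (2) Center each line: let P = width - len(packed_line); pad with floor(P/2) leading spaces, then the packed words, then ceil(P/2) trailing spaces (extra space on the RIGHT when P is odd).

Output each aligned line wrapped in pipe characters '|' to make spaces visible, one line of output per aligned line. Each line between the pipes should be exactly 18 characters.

Line 1: ['leaf', 'draw', 'they'] (min_width=14, slack=4)
Line 2: ['with', 'picture'] (min_width=12, slack=6)
Line 3: ['elephant', 'emerald'] (min_width=16, slack=2)
Line 4: ['were', 'kitchen'] (min_width=12, slack=6)
Line 5: ['program', 'tired', 'run'] (min_width=17, slack=1)
Line 6: ['clean', 'compound'] (min_width=14, slack=4)

Answer: |  leaf draw they  |
|   with picture   |
| elephant emerald |
|   were kitchen   |
|program tired run |
|  clean compound  |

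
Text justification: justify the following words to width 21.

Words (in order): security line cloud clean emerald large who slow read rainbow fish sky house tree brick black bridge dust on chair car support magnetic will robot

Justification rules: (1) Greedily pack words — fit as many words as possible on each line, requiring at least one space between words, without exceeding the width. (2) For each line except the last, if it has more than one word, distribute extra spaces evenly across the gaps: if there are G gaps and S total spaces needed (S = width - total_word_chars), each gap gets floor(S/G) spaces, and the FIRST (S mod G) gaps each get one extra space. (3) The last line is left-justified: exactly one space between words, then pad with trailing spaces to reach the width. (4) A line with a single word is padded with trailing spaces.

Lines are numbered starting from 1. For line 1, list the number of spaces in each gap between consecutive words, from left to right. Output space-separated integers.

Line 1: ['security', 'line', 'cloud'] (min_width=19, slack=2)
Line 2: ['clean', 'emerald', 'large'] (min_width=19, slack=2)
Line 3: ['who', 'slow', 'read', 'rainbow'] (min_width=21, slack=0)
Line 4: ['fish', 'sky', 'house', 'tree'] (min_width=19, slack=2)
Line 5: ['brick', 'black', 'bridge'] (min_width=18, slack=3)
Line 6: ['dust', 'on', 'chair', 'car'] (min_width=17, slack=4)
Line 7: ['support', 'magnetic', 'will'] (min_width=21, slack=0)
Line 8: ['robot'] (min_width=5, slack=16)

Answer: 2 2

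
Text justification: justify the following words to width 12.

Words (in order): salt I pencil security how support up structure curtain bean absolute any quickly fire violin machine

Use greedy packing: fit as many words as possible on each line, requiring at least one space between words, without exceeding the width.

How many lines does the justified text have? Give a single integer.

Answer: 10

Derivation:
Line 1: ['salt', 'I'] (min_width=6, slack=6)
Line 2: ['pencil'] (min_width=6, slack=6)
Line 3: ['security', 'how'] (min_width=12, slack=0)
Line 4: ['support', 'up'] (min_width=10, slack=2)
Line 5: ['structure'] (min_width=9, slack=3)
Line 6: ['curtain', 'bean'] (min_width=12, slack=0)
Line 7: ['absolute', 'any'] (min_width=12, slack=0)
Line 8: ['quickly', 'fire'] (min_width=12, slack=0)
Line 9: ['violin'] (min_width=6, slack=6)
Line 10: ['machine'] (min_width=7, slack=5)
Total lines: 10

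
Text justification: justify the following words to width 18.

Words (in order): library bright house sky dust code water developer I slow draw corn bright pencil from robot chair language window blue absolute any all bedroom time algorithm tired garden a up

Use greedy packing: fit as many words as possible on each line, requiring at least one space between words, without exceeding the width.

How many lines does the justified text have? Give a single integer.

Answer: 12

Derivation:
Line 1: ['library', 'bright'] (min_width=14, slack=4)
Line 2: ['house', 'sky', 'dust'] (min_width=14, slack=4)
Line 3: ['code', 'water'] (min_width=10, slack=8)
Line 4: ['developer', 'I', 'slow'] (min_width=16, slack=2)
Line 5: ['draw', 'corn', 'bright'] (min_width=16, slack=2)
Line 6: ['pencil', 'from', 'robot'] (min_width=17, slack=1)
Line 7: ['chair', 'language'] (min_width=14, slack=4)
Line 8: ['window', 'blue'] (min_width=11, slack=7)
Line 9: ['absolute', 'any', 'all'] (min_width=16, slack=2)
Line 10: ['bedroom', 'time'] (min_width=12, slack=6)
Line 11: ['algorithm', 'tired'] (min_width=15, slack=3)
Line 12: ['garden', 'a', 'up'] (min_width=11, slack=7)
Total lines: 12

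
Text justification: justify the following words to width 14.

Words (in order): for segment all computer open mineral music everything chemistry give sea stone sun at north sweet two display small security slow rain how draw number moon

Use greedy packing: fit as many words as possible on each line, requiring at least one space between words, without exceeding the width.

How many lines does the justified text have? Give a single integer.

Line 1: ['for', 'segment'] (min_width=11, slack=3)
Line 2: ['all', 'computer'] (min_width=12, slack=2)
Line 3: ['open', 'mineral'] (min_width=12, slack=2)
Line 4: ['music'] (min_width=5, slack=9)
Line 5: ['everything'] (min_width=10, slack=4)
Line 6: ['chemistry', 'give'] (min_width=14, slack=0)
Line 7: ['sea', 'stone', 'sun'] (min_width=13, slack=1)
Line 8: ['at', 'north', 'sweet'] (min_width=14, slack=0)
Line 9: ['two', 'display'] (min_width=11, slack=3)
Line 10: ['small', 'security'] (min_width=14, slack=0)
Line 11: ['slow', 'rain', 'how'] (min_width=13, slack=1)
Line 12: ['draw', 'number'] (min_width=11, slack=3)
Line 13: ['moon'] (min_width=4, slack=10)
Total lines: 13

Answer: 13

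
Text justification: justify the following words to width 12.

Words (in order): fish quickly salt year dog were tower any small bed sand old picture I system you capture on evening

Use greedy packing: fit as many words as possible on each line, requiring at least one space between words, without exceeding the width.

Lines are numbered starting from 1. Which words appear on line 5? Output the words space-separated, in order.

Line 1: ['fish', 'quickly'] (min_width=12, slack=0)
Line 2: ['salt', 'year'] (min_width=9, slack=3)
Line 3: ['dog', 'were'] (min_width=8, slack=4)
Line 4: ['tower', 'any'] (min_width=9, slack=3)
Line 5: ['small', 'bed'] (min_width=9, slack=3)
Line 6: ['sand', 'old'] (min_width=8, slack=4)
Line 7: ['picture', 'I'] (min_width=9, slack=3)
Line 8: ['system', 'you'] (min_width=10, slack=2)
Line 9: ['capture', 'on'] (min_width=10, slack=2)
Line 10: ['evening'] (min_width=7, slack=5)

Answer: small bed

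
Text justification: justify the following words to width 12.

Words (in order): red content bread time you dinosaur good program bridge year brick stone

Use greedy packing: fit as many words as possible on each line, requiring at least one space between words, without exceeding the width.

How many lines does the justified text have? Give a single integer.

Line 1: ['red', 'content'] (min_width=11, slack=1)
Line 2: ['bread', 'time'] (min_width=10, slack=2)
Line 3: ['you', 'dinosaur'] (min_width=12, slack=0)
Line 4: ['good', 'program'] (min_width=12, slack=0)
Line 5: ['bridge', 'year'] (min_width=11, slack=1)
Line 6: ['brick', 'stone'] (min_width=11, slack=1)
Total lines: 6

Answer: 6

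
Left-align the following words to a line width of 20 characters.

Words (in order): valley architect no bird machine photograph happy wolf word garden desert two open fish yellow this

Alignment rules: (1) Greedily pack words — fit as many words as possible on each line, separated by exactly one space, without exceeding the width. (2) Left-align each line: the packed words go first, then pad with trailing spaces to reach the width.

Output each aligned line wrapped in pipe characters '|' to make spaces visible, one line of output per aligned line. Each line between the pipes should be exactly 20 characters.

Answer: |valley architect no |
|bird machine        |
|photograph happy    |
|wolf word garden    |
|desert two open fish|
|yellow this         |

Derivation:
Line 1: ['valley', 'architect', 'no'] (min_width=19, slack=1)
Line 2: ['bird', 'machine'] (min_width=12, slack=8)
Line 3: ['photograph', 'happy'] (min_width=16, slack=4)
Line 4: ['wolf', 'word', 'garden'] (min_width=16, slack=4)
Line 5: ['desert', 'two', 'open', 'fish'] (min_width=20, slack=0)
Line 6: ['yellow', 'this'] (min_width=11, slack=9)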